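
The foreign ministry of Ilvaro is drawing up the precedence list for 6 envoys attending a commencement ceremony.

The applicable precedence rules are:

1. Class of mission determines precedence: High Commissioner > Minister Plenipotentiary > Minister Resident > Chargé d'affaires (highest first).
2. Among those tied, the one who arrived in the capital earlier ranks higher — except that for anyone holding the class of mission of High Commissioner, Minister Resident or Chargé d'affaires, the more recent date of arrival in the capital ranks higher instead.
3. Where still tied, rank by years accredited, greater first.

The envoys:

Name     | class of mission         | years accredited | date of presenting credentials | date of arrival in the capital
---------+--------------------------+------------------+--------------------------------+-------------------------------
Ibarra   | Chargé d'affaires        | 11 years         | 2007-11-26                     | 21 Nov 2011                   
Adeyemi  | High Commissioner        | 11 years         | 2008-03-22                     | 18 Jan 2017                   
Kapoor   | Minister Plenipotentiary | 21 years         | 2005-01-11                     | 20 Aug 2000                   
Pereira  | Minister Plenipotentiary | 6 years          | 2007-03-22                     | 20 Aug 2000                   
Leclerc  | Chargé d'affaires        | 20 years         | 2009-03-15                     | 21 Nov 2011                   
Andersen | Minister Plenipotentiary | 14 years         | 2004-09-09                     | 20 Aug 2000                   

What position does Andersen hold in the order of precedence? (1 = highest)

3

By class of mission: Adeyemi (High Commissioner); then Kapoor, Andersen and Pereira (Minister Plenipotentiary); then Leclerc and Ibarra (Chargé d'affaires).
Kapoor, Andersen and Pereira all have date of arrival in the capital 20 Aug 2000, so the next rule applies.
Among Kapoor, Andersen and Pereira, by years accredited (higher first): Kapoor (21 years) before Andersen (14 years) before Pereira (6 years).
Leclerc and Ibarra both have date of arrival in the capital 21 Nov 2011, so the next rule applies.
Among Leclerc and Ibarra, by years accredited (higher first): Leclerc (20 years) before Ibarra (11 years).
Order: Adeyemi, Kapoor, Andersen, Pereira, Leclerc, Ibarra. So position 3.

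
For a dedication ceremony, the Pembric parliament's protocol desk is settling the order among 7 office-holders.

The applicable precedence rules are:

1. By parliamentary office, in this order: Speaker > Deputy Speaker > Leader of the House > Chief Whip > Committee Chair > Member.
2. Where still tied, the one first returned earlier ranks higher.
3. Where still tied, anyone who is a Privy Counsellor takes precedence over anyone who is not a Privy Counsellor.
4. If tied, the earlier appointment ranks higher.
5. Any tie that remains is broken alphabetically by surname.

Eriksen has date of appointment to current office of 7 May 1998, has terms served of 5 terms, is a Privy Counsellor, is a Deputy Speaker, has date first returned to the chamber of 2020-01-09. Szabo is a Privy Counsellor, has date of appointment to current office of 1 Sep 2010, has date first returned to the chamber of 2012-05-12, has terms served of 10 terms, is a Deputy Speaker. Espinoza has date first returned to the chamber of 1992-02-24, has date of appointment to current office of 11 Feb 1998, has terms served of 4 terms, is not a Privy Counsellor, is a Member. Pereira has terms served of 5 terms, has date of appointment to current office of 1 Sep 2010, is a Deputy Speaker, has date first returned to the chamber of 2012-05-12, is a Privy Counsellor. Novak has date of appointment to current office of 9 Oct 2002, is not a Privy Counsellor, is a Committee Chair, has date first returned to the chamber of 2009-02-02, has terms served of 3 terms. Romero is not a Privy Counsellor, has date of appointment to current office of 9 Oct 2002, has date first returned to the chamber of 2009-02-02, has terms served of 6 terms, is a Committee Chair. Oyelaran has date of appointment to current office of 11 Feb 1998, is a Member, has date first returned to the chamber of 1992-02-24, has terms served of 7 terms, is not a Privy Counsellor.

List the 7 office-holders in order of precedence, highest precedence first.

By parliamentary office: Pereira, Szabo and Eriksen (Deputy Speaker); then Novak and Romero (Committee Chair); then Espinoza and Oyelaran (Member).
Among Pereira, Szabo and Eriksen, by date first returned to the chamber (earlier first): Pereira and Szabo (2012-05-12) before Eriksen (2020-01-09).
Pereira and Szabo are each a Privy Counsellor, so the next rule applies.
Pereira and Szabo both have date of appointment to current office 1 Sep 2010, so the next rule applies.
Among Pereira and Szabo, alphabetically by surname: Pereira before Szabo.
Novak and Romero both have date first returned to the chamber 2009-02-02, so the next rule applies.
Novak and Romero are each not a Privy Counsellor, so the next rule applies.
Novak and Romero both have date of appointment to current office 9 Oct 2002, so the next rule applies.
Among Novak and Romero, alphabetically by surname: Novak before Romero.
Espinoza and Oyelaran both have date first returned to the chamber 1992-02-24, so the next rule applies.
Espinoza and Oyelaran are each not a Privy Counsellor, so the next rule applies.
Espinoza and Oyelaran both have date of appointment to current office 11 Feb 1998, so the next rule applies.
Among Espinoza and Oyelaran, alphabetically by surname: Espinoza before Oyelaran.
Full order: Pereira, Szabo, Eriksen, Novak, Romero, Espinoza, Oyelaran.

Pereira, Szabo, Eriksen, Novak, Romero, Espinoza, Oyelaran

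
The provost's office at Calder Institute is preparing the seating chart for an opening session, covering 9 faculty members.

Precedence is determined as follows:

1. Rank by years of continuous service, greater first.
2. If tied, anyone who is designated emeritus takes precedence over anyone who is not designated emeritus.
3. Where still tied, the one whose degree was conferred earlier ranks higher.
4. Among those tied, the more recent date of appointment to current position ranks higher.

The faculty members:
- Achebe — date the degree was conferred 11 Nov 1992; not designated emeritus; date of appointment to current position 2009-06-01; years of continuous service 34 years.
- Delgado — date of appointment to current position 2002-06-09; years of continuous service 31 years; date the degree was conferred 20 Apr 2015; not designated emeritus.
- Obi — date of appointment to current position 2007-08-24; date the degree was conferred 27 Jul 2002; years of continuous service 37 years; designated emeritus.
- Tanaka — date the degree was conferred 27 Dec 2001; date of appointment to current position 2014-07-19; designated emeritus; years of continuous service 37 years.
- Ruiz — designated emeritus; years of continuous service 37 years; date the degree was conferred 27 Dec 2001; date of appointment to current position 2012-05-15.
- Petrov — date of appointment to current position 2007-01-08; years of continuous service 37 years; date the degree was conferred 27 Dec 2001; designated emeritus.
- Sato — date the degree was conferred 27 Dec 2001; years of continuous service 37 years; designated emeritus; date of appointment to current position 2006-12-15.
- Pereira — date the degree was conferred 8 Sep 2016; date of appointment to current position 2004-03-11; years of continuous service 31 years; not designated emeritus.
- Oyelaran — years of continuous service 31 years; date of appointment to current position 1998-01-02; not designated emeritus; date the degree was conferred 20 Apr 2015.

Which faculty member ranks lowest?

Pereira

By years of continuous service (higher first): Tanaka, Ruiz, Petrov, Sato and Obi (each 37 years); then Achebe (34 years); then Delgado, Oyelaran and Pereira (each 31 years).
Tanaka, Ruiz, Petrov, Sato and Obi are each designated emeritus, so the next rule applies.
Among Tanaka, Ruiz, Petrov, Sato and Obi, by date the degree was conferred (earlier first): Tanaka, Ruiz, Petrov and Sato (27 Dec 2001) before Obi (27 Jul 2002).
Among Tanaka, Ruiz, Petrov and Sato, by date of appointment to current position (later first): Tanaka (2014-07-19) before Ruiz (2012-05-15) before Petrov (2007-01-08) before Sato (2006-12-15).
Delgado, Oyelaran and Pereira are each not designated emeritus, so the next rule applies.
Among Delgado, Oyelaran and Pereira, by date the degree was conferred (earlier first): Delgado and Oyelaran (20 Apr 2015) before Pereira (8 Sep 2016).
Among Delgado and Oyelaran, by date of appointment to current position (later first): Delgado (2002-06-09) before Oyelaran (1998-01-02).
Order: Tanaka, Ruiz, Petrov, Sato, Obi, Achebe, Delgado, Oyelaran, Pereira.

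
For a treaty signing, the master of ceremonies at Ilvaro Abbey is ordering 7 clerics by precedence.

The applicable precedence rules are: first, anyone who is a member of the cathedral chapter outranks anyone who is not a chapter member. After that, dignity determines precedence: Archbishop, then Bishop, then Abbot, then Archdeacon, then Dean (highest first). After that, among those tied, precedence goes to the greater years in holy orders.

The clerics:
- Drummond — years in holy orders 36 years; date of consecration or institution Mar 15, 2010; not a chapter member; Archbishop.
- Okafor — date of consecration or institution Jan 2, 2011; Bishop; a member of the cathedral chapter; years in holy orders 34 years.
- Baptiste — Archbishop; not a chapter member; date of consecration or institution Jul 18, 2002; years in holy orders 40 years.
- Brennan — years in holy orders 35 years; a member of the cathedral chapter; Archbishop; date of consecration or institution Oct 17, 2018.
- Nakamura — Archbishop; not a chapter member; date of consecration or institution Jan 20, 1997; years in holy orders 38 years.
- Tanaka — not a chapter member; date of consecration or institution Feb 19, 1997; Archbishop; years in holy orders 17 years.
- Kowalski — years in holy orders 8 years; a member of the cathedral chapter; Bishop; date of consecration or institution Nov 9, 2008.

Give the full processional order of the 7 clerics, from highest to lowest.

Brennan, Okafor, Kowalski, Baptiste, Nakamura, Drummond, Tanaka

By the first rule: Brennan, Okafor and Kowalski (each a member of the cathedral chapter); then Baptiste, Nakamura, Drummond and Tanaka (each not a chapter member).
Among Brennan, Okafor and Kowalski, by dignity: Brennan (Archbishop) before Okafor and Kowalski (Bishop).
Among Okafor and Kowalski, by years in holy orders (higher first): Okafor (34 years) before Kowalski (8 years).
Baptiste, Nakamura, Drummond and Tanaka are each Archbishop, so the next rule applies.
Among Baptiste, Nakamura, Drummond and Tanaka, by years in holy orders (higher first): Baptiste (40 years) before Nakamura (38 years) before Drummond (36 years) before Tanaka (17 years).
Full order: Brennan, Okafor, Kowalski, Baptiste, Nakamura, Drummond, Tanaka.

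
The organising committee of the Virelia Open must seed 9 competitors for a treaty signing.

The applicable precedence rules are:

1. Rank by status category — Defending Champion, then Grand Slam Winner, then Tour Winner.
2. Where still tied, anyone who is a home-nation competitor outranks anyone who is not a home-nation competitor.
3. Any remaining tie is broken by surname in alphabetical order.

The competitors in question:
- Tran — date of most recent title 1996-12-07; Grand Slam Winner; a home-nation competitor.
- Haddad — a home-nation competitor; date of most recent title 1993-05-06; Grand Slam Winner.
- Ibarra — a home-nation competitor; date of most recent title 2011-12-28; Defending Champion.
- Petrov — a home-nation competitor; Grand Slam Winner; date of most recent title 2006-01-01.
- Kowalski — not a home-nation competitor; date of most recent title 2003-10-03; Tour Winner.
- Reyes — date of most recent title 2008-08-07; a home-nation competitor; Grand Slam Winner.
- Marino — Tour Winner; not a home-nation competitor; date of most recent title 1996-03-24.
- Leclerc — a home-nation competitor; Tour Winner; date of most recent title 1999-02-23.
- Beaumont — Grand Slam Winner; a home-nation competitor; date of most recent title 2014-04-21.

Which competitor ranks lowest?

Marino

By status category: Ibarra (Defending Champion); then Beaumont, Haddad, Petrov, Reyes and Tran (Grand Slam Winner); then Leclerc, Kowalski and Marino (Tour Winner).
Beaumont, Haddad, Petrov, Reyes and Tran are each a home-nation competitor, so the next rule applies.
Among Beaumont, Haddad, Petrov, Reyes and Tran, alphabetically by surname: Beaumont before Haddad before Petrov before Reyes before Tran.
Among Leclerc, Kowalski and Marino, a home-nation competitor before not a home-nation competitor: Leclerc (a home-nation competitor) before Kowalski and Marino (not a home-nation competitor).
Among Kowalski and Marino, alphabetically by surname: Kowalski before Marino.
Order: Ibarra, Beaumont, Haddad, Petrov, Reyes, Tran, Leclerc, Kowalski, Marino.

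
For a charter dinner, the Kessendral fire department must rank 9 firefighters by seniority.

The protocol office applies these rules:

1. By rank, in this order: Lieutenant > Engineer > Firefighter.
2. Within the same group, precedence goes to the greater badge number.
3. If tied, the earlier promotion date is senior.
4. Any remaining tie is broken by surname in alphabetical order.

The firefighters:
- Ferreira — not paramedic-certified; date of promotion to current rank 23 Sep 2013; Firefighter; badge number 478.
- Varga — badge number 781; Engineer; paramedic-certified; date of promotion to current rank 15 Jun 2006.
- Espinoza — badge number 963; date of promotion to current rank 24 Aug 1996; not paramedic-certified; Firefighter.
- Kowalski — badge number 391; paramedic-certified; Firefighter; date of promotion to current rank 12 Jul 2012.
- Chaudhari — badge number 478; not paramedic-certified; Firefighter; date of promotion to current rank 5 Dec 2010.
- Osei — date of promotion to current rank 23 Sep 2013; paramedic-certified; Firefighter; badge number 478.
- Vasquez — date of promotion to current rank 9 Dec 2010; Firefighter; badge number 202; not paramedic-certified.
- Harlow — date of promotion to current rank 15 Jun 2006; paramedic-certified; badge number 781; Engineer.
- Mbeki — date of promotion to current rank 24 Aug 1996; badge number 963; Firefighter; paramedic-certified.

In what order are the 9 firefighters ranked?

Harlow, Varga, Espinoza, Mbeki, Chaudhari, Ferreira, Osei, Kowalski, Vasquez

By rank: Harlow and Varga (Engineer); then Espinoza, Mbeki, Chaudhari, Ferreira, Osei, Kowalski and Vasquez (Firefighter).
Harlow and Varga both have badge number 781, so the next rule applies.
Harlow and Varga both have date of promotion to current rank 15 Jun 2006, so the next rule applies.
Among Harlow and Varga, alphabetically by surname: Harlow before Varga.
Among Espinoza, Mbeki, Chaudhari, Ferreira, Osei, Kowalski and Vasquez, by badge number (higher first): Espinoza and Mbeki (963) before Chaudhari, Ferreira and Osei (478) before Kowalski (391) before Vasquez (202).
Espinoza and Mbeki both have date of promotion to current rank 24 Aug 1996, so the next rule applies.
Among Espinoza and Mbeki, alphabetically by surname: Espinoza before Mbeki.
Among Chaudhari, Ferreira and Osei, by date of promotion to current rank (earlier first): Chaudhari (5 Dec 2010) before Ferreira and Osei (23 Sep 2013).
Among Ferreira and Osei, alphabetically by surname: Ferreira before Osei.
Full order: Harlow, Varga, Espinoza, Mbeki, Chaudhari, Ferreira, Osei, Kowalski, Vasquez.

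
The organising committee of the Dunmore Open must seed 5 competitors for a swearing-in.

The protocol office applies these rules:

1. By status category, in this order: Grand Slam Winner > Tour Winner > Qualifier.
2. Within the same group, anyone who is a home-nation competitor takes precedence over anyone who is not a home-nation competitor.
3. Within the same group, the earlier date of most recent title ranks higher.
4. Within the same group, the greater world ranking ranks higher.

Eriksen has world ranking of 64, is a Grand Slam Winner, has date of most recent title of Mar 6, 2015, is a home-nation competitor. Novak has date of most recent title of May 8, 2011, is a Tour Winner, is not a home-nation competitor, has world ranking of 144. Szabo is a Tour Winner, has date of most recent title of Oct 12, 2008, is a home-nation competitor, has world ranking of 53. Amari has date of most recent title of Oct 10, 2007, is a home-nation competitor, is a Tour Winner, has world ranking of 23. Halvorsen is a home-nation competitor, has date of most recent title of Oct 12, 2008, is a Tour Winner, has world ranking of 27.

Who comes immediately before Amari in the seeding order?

Eriksen

By status category: Eriksen (Grand Slam Winner); then Amari, Szabo, Halvorsen and Novak (Tour Winner).
Among Amari, Szabo, Halvorsen and Novak, a home-nation competitor before not a home-nation competitor: Amari, Szabo and Halvorsen (a home-nation competitor) before Novak (not a home-nation competitor).
Among Amari, Szabo and Halvorsen, by date of most recent title (earlier first): Amari (Oct 10, 2007) before Szabo and Halvorsen (Oct 12, 2008).
Among Szabo and Halvorsen, by world ranking (higher first): Szabo (53) before Halvorsen (27).
Order: Eriksen, Amari, Szabo, Halvorsen, Novak.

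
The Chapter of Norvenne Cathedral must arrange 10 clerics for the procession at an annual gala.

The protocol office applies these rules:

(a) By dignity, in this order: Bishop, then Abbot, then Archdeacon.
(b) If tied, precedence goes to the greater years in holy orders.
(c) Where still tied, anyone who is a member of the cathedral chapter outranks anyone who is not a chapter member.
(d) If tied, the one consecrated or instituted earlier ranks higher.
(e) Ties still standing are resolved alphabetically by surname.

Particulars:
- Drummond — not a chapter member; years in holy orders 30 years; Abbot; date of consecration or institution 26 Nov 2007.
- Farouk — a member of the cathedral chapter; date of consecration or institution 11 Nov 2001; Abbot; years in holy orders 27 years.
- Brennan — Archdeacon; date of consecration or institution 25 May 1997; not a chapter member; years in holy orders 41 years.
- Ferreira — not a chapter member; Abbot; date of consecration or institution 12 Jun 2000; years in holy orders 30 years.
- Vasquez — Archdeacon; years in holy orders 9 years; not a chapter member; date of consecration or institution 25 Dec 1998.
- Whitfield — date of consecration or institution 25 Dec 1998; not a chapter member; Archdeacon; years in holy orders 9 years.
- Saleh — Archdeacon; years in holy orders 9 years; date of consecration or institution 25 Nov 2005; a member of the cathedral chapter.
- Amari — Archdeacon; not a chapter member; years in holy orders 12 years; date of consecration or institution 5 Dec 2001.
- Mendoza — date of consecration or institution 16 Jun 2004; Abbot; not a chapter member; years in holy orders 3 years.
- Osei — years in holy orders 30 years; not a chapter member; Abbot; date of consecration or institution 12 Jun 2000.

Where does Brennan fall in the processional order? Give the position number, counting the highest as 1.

6

By dignity: Ferreira, Osei, Drummond, Farouk and Mendoza (Abbot); then Brennan, Amari, Saleh, Vasquez and Whitfield (Archdeacon).
Among Ferreira, Osei, Drummond, Farouk and Mendoza, by years in holy orders (higher first): Ferreira, Osei and Drummond (30 years) before Farouk (27 years) before Mendoza (3 years).
Ferreira, Osei and Drummond are each not a chapter member, so the next rule applies.
Among Ferreira, Osei and Drummond, by date of consecration or institution (earlier first): Ferreira and Osei (12 Jun 2000) before Drummond (26 Nov 2007).
Among Ferreira and Osei, alphabetically by surname: Ferreira before Osei.
Among Brennan, Amari, Saleh, Vasquez and Whitfield, by years in holy orders (higher first): Brennan (41 years) before Amari (12 years) before Saleh, Vasquez and Whitfield (9 years).
Among Saleh, Vasquez and Whitfield, a member of the cathedral chapter before not a chapter member: Saleh (a member of the cathedral chapter) before Vasquez and Whitfield (not a chapter member).
Vasquez and Whitfield both have date of consecration or institution 25 Dec 1998, so the next rule applies.
Among Vasquez and Whitfield, alphabetically by surname: Vasquez before Whitfield.
Order: Ferreira, Osei, Drummond, Farouk, Mendoza, Brennan, Amari, Saleh, Vasquez, Whitfield. So position 6.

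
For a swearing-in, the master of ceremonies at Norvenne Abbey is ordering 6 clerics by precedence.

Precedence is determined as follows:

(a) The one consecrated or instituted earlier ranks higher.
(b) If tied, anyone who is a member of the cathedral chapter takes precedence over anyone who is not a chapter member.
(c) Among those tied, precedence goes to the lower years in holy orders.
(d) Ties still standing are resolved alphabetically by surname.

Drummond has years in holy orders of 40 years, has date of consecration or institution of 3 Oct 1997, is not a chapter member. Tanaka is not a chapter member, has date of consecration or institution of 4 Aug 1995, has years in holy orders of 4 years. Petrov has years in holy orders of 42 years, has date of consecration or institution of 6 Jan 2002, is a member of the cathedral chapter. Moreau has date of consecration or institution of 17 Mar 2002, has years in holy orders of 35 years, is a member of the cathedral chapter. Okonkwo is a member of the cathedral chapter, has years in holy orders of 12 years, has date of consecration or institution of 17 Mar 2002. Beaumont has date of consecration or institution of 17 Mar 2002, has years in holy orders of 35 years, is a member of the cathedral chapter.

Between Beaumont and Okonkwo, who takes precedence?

By date of consecration or institution (earlier first): Tanaka (4 Aug 1995); then Drummond (3 Oct 1997); then Petrov (6 Jan 2002); then Okonkwo, Beaumont and Moreau (each 17 Mar 2002).
Okonkwo, Beaumont and Moreau are each a member of the cathedral chapter, so the next rule applies.
Among Okonkwo, Beaumont and Moreau, by years in holy orders (lower first): Okonkwo (12 years) before Beaumont and Moreau (35 years).
Among Beaumont and Moreau, alphabetically by surname: Beaumont before Moreau.
So Okonkwo takes precedence.

Okonkwo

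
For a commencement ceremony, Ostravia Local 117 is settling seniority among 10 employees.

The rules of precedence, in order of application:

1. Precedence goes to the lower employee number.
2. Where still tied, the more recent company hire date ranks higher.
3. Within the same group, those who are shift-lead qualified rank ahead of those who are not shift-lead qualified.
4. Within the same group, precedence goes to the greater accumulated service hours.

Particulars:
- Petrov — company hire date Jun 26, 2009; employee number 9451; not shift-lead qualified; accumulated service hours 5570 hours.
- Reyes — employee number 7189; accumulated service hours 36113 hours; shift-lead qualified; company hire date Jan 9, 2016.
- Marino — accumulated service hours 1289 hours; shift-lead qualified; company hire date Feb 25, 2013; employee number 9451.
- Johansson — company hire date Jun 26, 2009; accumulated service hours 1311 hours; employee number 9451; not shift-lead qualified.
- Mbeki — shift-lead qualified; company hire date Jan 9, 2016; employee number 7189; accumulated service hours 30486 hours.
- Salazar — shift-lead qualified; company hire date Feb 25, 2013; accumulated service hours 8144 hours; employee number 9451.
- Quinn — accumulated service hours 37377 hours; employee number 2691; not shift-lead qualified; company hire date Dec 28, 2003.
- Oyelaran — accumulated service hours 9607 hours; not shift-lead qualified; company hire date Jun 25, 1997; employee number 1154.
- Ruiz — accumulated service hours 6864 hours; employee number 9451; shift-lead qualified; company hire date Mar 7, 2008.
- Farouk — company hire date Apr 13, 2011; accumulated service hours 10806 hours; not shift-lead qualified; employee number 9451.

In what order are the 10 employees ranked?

Oyelaran, Quinn, Reyes, Mbeki, Salazar, Marino, Farouk, Petrov, Johansson, Ruiz

By employee number (lower first): Oyelaran (1154); then Quinn (2691); then Reyes and Mbeki (both 7189); then Salazar, Marino, Farouk, Petrov, Johansson and Ruiz (each 9451).
Reyes and Mbeki both have company hire date Jan 9, 2016, so the next rule applies.
Reyes and Mbeki are each shift-lead qualified, so the next rule applies.
Among Reyes and Mbeki, by accumulated service hours (higher first): Reyes (36113 hours) before Mbeki (30486 hours).
Among Salazar, Marino, Farouk, Petrov, Johansson and Ruiz, by company hire date (later first): Salazar and Marino (Feb 25, 2013) before Farouk (Apr 13, 2011) before Petrov and Johansson (Jun 26, 2009) before Ruiz (Mar 7, 2008).
Salazar and Marino are each shift-lead qualified, so the next rule applies.
Among Salazar and Marino, by accumulated service hours (higher first): Salazar (8144 hours) before Marino (1289 hours).
Petrov and Johansson are each not shift-lead qualified, so the next rule applies.
Among Petrov and Johansson, by accumulated service hours (higher first): Petrov (5570 hours) before Johansson (1311 hours).
Full order: Oyelaran, Quinn, Reyes, Mbeki, Salazar, Marino, Farouk, Petrov, Johansson, Ruiz.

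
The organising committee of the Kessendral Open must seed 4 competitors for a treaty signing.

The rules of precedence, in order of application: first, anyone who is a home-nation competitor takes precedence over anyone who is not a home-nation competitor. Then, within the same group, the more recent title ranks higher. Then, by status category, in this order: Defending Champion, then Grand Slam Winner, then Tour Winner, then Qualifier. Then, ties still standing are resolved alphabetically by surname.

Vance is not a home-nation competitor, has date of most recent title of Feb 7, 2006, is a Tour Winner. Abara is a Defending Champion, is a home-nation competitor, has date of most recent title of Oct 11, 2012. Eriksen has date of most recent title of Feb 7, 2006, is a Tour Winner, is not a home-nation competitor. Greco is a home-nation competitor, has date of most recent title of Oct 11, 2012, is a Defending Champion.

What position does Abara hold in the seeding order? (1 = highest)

By the first rule: Abara and Greco (both a home-nation competitor); then Eriksen and Vance (both not a home-nation competitor).
Abara and Greco both have date of most recent title Oct 11, 2012, so the next rule applies.
Abara and Greco are each Defending Champion, so the next rule applies.
Among Abara and Greco, alphabetically by surname: Abara before Greco.
Eriksen and Vance both have date of most recent title Feb 7, 2006, so the next rule applies.
Eriksen and Vance are each Tour Winner, so the next rule applies.
Among Eriksen and Vance, alphabetically by surname: Eriksen before Vance.
Order: Abara, Greco, Eriksen, Vance. So position 1.

1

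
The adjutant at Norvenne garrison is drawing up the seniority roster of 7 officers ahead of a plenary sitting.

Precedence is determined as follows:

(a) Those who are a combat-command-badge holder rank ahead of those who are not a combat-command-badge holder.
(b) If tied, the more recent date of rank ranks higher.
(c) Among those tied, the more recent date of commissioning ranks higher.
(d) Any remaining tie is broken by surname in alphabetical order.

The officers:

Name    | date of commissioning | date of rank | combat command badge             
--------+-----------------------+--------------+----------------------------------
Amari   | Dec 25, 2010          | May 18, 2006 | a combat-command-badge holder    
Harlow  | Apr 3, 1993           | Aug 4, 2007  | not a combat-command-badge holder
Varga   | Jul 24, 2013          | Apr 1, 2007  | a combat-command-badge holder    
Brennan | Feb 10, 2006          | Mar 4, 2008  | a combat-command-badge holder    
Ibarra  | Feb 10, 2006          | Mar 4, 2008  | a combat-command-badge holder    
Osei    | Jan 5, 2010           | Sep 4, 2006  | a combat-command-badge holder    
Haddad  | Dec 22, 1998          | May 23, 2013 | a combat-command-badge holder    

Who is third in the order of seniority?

Ibarra

By the first rule: Haddad, Brennan, Ibarra, Varga, Osei and Amari (each a combat-command-badge holder); then Harlow (not a combat-command-badge holder).
Among Haddad, Brennan, Ibarra, Varga, Osei and Amari, by date of rank (later first): Haddad (May 23, 2013) before Brennan and Ibarra (Mar 4, 2008) before Varga (Apr 1, 2007) before Osei (Sep 4, 2006) before Amari (May 18, 2006).
Brennan and Ibarra both have date of commissioning Feb 10, 2006, so the next rule applies.
Among Brennan and Ibarra, alphabetically by surname: Brennan before Ibarra.
Order: Haddad, Brennan, Ibarra, Varga, Osei, Amari, Harlow.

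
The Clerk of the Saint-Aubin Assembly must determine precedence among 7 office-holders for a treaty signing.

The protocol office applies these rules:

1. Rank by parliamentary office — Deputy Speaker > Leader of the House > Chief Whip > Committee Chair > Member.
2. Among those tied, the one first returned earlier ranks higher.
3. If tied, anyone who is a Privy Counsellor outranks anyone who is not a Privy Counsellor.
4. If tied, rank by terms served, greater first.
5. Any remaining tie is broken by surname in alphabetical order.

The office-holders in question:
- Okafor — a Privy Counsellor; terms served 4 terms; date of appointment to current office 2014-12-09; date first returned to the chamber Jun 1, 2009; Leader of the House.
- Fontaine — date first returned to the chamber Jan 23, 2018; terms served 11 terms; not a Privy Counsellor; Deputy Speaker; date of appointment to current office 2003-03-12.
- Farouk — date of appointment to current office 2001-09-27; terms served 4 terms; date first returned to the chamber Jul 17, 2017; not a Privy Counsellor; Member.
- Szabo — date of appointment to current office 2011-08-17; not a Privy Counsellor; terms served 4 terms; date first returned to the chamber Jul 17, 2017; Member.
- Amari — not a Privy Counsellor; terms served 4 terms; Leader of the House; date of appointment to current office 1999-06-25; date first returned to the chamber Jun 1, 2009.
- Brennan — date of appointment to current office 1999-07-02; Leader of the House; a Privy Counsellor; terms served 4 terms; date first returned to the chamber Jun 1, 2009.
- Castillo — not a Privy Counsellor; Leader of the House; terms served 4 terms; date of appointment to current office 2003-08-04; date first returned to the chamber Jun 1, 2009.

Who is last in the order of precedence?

By parliamentary office: Fontaine (Deputy Speaker); then Brennan, Okafor, Amari and Castillo (Leader of the House); then Farouk and Szabo (Member).
Brennan, Okafor, Amari and Castillo all have date first returned to the chamber Jun 1, 2009, so the next rule applies.
Among Brennan, Okafor, Amari and Castillo, a Privy Counsellor before not a Privy Counsellor: Brennan and Okafor (a Privy Counsellor) before Amari and Castillo (not a Privy Counsellor).
Brennan and Okafor both have terms served 4 terms, so the next rule applies.
Among Brennan and Okafor, alphabetically by surname: Brennan before Okafor.
Amari and Castillo both have terms served 4 terms, so the next rule applies.
Among Amari and Castillo, alphabetically by surname: Amari before Castillo.
Farouk and Szabo both have date first returned to the chamber Jul 17, 2017, so the next rule applies.
Farouk and Szabo are each not a Privy Counsellor, so the next rule applies.
Farouk and Szabo both have terms served 4 terms, so the next rule applies.
Among Farouk and Szabo, alphabetically by surname: Farouk before Szabo.
Order: Fontaine, Brennan, Okafor, Amari, Castillo, Farouk, Szabo.

Szabo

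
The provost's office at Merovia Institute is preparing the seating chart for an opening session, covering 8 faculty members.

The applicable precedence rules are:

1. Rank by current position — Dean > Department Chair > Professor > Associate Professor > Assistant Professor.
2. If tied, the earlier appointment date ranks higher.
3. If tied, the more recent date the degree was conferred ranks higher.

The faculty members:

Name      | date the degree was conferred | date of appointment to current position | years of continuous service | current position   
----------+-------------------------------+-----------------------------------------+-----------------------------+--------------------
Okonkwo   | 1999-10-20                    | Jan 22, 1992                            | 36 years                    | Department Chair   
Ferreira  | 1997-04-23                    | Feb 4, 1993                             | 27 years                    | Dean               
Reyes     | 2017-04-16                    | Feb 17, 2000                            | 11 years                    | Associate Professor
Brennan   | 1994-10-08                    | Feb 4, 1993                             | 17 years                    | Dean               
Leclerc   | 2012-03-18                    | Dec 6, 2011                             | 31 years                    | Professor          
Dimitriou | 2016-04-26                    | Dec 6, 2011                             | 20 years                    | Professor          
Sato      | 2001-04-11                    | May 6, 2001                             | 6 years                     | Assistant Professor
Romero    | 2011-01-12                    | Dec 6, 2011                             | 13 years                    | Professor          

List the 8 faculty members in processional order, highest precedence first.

By current position: Ferreira and Brennan (Dean); then Okonkwo (Department Chair); then Dimitriou, Leclerc and Romero (Professor); then Reyes (Associate Professor); then Sato (Assistant Professor).
Ferreira and Brennan both have date of appointment to current position Feb 4, 1993, so the next rule applies.
Among Ferreira and Brennan, by date the degree was conferred (later first): Ferreira (1997-04-23) before Brennan (1994-10-08).
Dimitriou, Leclerc and Romero all have date of appointment to current position Dec 6, 2011, so the next rule applies.
Among Dimitriou, Leclerc and Romero, by date the degree was conferred (later first): Dimitriou (2016-04-26) before Leclerc (2012-03-18) before Romero (2011-01-12).
Full order: Ferreira, Brennan, Okonkwo, Dimitriou, Leclerc, Romero, Reyes, Sato.

Ferreira, Brennan, Okonkwo, Dimitriou, Leclerc, Romero, Reyes, Sato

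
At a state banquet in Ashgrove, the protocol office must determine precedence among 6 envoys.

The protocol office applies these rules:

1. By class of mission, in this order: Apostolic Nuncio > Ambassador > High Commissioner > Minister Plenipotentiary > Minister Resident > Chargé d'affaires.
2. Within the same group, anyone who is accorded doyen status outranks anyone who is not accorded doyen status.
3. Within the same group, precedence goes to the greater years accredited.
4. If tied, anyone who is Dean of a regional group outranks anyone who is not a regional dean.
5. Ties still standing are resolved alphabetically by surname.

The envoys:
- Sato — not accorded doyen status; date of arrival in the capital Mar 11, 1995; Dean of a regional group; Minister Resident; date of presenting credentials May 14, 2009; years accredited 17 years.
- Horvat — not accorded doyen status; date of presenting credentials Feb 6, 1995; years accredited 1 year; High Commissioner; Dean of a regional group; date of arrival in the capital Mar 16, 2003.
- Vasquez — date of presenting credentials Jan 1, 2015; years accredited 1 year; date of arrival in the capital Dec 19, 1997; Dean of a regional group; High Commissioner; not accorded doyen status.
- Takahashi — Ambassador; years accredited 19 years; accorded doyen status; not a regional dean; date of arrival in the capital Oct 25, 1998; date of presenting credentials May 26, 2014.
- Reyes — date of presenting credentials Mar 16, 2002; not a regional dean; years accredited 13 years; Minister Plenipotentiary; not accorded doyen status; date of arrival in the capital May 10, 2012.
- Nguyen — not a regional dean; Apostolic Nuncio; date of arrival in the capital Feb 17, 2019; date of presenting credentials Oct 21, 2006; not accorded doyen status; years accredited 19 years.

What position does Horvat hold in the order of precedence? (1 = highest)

3

By class of mission: Nguyen (Apostolic Nuncio); then Takahashi (Ambassador); then Horvat and Vasquez (High Commissioner); then Reyes (Minister Plenipotentiary); then Sato (Minister Resident).
Horvat and Vasquez are each not accorded doyen status, so the next rule applies.
Horvat and Vasquez both have years accredited 1 year, so the next rule applies.
Horvat and Vasquez are each Dean of a regional group, so the next rule applies.
Among Horvat and Vasquez, alphabetically by surname: Horvat before Vasquez.
Order: Nguyen, Takahashi, Horvat, Vasquez, Reyes, Sato. So position 3.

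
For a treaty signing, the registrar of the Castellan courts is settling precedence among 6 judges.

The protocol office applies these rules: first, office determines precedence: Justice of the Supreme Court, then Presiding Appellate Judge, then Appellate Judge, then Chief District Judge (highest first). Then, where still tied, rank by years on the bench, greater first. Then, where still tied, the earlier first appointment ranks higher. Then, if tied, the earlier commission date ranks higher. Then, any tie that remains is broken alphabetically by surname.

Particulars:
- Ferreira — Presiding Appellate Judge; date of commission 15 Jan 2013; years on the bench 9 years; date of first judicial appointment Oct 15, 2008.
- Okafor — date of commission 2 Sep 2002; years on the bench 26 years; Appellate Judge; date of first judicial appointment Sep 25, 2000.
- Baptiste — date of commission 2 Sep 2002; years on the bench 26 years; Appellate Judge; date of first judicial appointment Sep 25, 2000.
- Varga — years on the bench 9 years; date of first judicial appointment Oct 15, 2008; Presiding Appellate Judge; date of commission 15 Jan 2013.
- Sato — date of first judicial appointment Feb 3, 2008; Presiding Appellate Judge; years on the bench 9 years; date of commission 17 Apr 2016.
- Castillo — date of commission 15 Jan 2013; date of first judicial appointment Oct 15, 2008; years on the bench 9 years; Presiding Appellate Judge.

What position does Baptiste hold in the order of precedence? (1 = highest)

By office: Sato, Castillo, Ferreira and Varga (Presiding Appellate Judge); then Baptiste and Okafor (Appellate Judge).
Sato, Castillo, Ferreira and Varga all have years on the bench 9 years, so the next rule applies.
Among Sato, Castillo, Ferreira and Varga, by date of first judicial appointment (earlier first): Sato (Feb 3, 2008) before Castillo, Ferreira and Varga (Oct 15, 2008).
Castillo, Ferreira and Varga all have date of commission 15 Jan 2013, so the next rule applies.
Among Castillo, Ferreira and Varga, alphabetically by surname: Castillo before Ferreira before Varga.
Baptiste and Okafor both have years on the bench 26 years, so the next rule applies.
Baptiste and Okafor both have date of first judicial appointment Sep 25, 2000, so the next rule applies.
Baptiste and Okafor both have date of commission 2 Sep 2002, so the next rule applies.
Among Baptiste and Okafor, alphabetically by surname: Baptiste before Okafor.
Order: Sato, Castillo, Ferreira, Varga, Baptiste, Okafor. So position 5.

5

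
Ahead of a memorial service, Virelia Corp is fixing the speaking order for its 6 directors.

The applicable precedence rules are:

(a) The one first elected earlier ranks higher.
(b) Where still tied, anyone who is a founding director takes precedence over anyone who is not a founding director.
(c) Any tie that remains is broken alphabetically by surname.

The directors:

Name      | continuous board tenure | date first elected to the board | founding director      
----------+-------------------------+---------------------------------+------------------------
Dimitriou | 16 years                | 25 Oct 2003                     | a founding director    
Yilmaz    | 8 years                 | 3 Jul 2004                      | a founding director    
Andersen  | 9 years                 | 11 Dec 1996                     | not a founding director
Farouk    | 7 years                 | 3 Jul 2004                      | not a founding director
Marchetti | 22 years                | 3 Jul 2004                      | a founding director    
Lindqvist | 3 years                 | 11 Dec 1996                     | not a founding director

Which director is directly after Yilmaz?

Farouk

By date first elected to the board (earlier first): Andersen and Lindqvist (both 11 Dec 1996); then Dimitriou (25 Oct 2003); then Marchetti, Yilmaz and Farouk (each 3 Jul 2004).
Andersen and Lindqvist are each not a founding director, so the next rule applies.
Among Andersen and Lindqvist, alphabetically by surname: Andersen before Lindqvist.
Among Marchetti, Yilmaz and Farouk, a founding director before not a founding director: Marchetti and Yilmaz (a founding director) before Farouk (not a founding director).
Among Marchetti and Yilmaz, alphabetically by surname: Marchetti before Yilmaz.
Order: Andersen, Lindqvist, Dimitriou, Marchetti, Yilmaz, Farouk.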